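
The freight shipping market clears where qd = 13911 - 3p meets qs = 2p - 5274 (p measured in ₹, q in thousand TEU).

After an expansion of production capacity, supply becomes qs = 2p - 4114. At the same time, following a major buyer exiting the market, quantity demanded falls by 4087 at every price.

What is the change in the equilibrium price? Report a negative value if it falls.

-1049.4

Initially, 13911 - 3p = 2p - 5274, so 19185 = 5p and p = 3837, q = 2400.
With the change applied: demand qd = 9824 - 3p, supply qs = 2p - 4114.
Setting them equal: 9824 - 3p = 2p - 4114 → 13938 = 5p, so p = 2787.6 and q = 1461.2.
Δp = 2787.6 − 3837 = -1049.4.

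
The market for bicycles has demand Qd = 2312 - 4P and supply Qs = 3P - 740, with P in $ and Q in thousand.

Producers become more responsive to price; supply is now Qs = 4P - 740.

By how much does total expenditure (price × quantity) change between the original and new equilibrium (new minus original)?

+52211

Solve the original market: 2312 - 4P = 3P - 740, hence P = 436 and Q = 568.
The shock moves the curves to Qd = 2312 - 4P and Qs = 4P - 740.
Setting them equal: 2312 - 4P = 4P - 740 → 3052 = 8P, so P = 381.5 and Q = 786.
Expenditure moves from 436×568 = 247648 to 381.5×786 = 299859; change = +52211.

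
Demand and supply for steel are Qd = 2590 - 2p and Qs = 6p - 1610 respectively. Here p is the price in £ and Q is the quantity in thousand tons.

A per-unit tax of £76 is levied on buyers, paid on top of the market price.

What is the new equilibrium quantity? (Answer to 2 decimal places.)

Initially, 2590 - 2p = 6p - 1610, so 4200 = 8p and p = 525, Q = 1540.
Since buyers pay the price plus the tax, the effective demand curve becomes Qd = 2438 - 2p.
Setting them equal: 2438 - 2p = 6p - 1610 → 4048 = 8p, so p = 506 and Q = 1426.

1426.00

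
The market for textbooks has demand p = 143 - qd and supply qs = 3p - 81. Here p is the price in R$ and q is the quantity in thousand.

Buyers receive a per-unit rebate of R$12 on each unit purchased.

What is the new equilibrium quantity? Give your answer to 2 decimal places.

96.00

Original equilibrium: 143 - p = 3p - 81 gives 224 = 4p, so p = 56 and q = 87.
Since buyers' out-of-pocket price is the market price minus the rebate, the effective demand curve becomes qd = 155 - p.
New equilibrium: 155 - p = 3p - 81 ⇒ 236 = 4p ⇒ p = 59, q = 96.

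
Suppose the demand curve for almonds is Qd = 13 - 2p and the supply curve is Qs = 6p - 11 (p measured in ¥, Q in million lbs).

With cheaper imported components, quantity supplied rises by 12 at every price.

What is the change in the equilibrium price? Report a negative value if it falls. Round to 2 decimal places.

-1.50

Solve the original market: 13 - 2p = 6p - 11, hence p = 3 and Q = 7.
The new curves are Qd = 13 - 2p (demand) and Qs = 6p + 1 (supply).
Equate the new curves: 13 - 2p = 6p + 1, giving 12 = 8p, p = 1.5, Q = 10.
Δp = 1.5 − 3 = -1.50.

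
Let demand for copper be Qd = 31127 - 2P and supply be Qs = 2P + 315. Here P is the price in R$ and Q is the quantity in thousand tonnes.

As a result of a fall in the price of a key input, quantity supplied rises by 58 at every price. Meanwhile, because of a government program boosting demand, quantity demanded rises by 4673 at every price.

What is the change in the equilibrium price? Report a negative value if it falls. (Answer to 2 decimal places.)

+1153.75

Original equilibrium: 31127 - 2P = 2P + 315 gives 30812 = 4P, so P = 7703 and Q = 15721.
With the change applied: demand Qd = 35800 - 2P, supply Qs = 2P + 373.
Clearing the new market: 35800 - 2P = 2P + 373, so P = 8856.75 and Q = 18086.5.
ΔP = 8856.75 − 7703 = +1153.75.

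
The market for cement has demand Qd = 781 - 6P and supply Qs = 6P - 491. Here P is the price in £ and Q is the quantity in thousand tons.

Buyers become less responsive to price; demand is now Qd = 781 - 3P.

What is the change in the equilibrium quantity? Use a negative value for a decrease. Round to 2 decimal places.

Original equilibrium: 781 - 6P = 6P - 491 gives 1272 = 12P, so P = 106 and Q = 145.
The shock moves the curves to Qd = 781 - 3P and Qs = 6P - 491.
Clearing the new market: 781 - 3P = 6P - 491, so P = 424/3 ≈ 141.3333 and Q = 357.
ΔQ = 357 − 145 = +212.00.

+212.00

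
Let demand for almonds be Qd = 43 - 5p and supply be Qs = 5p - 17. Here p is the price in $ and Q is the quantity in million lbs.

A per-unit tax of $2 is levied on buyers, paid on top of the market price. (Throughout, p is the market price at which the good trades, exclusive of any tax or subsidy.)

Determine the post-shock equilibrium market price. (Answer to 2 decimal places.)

5.00

Original equilibrium: 43 - 5p = 5p - 17 gives 60 = 10p, so p = 6 and Q = 13.
Since buyers pay the price plus the tax, the effective demand curve becomes Qd = 33 - 5p.
Equate the new curves: 33 - 5p = 5p - 17, giving 50 = 10p, p = 5, Q = 8.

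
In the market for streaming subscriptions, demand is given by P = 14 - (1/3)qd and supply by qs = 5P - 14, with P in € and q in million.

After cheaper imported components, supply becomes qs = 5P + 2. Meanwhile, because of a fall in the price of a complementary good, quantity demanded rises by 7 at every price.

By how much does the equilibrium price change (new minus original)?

-1.125

Initially, 42 - 3P = 5P - 14, so 56 = 8P and P = 7, q = 21.
After the shift, demand is qd = 49 - 3P and supply is qs = 5P + 2.
Equate the new curves: 49 - 3P = 5P + 2, giving 47 = 8P, P = 5.875, q = 31.375.
ΔP = 5.875 − 7 = -1.125.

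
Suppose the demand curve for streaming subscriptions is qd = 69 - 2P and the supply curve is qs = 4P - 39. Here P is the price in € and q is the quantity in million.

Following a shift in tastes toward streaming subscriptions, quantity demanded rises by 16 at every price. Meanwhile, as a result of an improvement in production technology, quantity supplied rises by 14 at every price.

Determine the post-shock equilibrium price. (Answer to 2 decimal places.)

Solve the original market: 69 - 2P = 4P - 39, hence P = 18 and q = 33.
After the shift, demand is qd = 85 - 2P and supply is qs = 4P - 25.
Setting them equal: 85 - 2P = 4P - 25 → 110 = 6P, so P = 55/3 ≈ 18.3333 and q = 145/3 ≈ 48.3333.

18.33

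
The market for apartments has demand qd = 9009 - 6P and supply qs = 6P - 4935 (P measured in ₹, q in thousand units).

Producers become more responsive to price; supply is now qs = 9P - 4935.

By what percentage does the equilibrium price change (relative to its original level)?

Before the shock: 9009 - 6P = 6P - 4935 ⇒ 13944 = 12P ⇒ P = 1162, q = 2037.
After the shift, demand is qd = 9009 - 6P and supply is qs = 9P - 4935.
New equilibrium: 9009 - 6P = 9P - 4935 ⇒ 13944 = 15P ⇒ P = 929.6, q = 3431.4.
%ΔP = (929.6 − 1162) / 1162 × 100 = -20%.

-20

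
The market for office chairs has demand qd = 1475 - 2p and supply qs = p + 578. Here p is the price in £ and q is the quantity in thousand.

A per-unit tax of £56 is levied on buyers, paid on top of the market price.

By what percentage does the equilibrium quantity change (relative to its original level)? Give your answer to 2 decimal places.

-4.26

Original equilibrium: 1475 - 2p = p + 578 gives 897 = 3p, so p = 299 and q = 877.
Since buyers pay the price plus the tax, the effective demand curve becomes qd = 1363 - 2p.
Setting them equal: 1363 - 2p = p + 578 → 785 = 3p, so p = 785/3 ≈ 261.6667 and q = 2519/3 ≈ 839.6667.
%Δq = (839.6667 − 877) / 877 × 100 = -4.26%.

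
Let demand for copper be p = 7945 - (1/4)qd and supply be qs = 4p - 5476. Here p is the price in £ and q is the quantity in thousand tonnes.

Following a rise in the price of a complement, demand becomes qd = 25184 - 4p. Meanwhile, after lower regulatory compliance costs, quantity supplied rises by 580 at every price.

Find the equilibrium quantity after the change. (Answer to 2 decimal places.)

10144.00

Solve the original market: 31780 - 4p = 4p - 5476, hence p = 4657 and q = 13152.
The shock moves the curves to qd = 25184 - 4p and qs = 4p - 4896.
Clearing the new market: 25184 - 4p = 4p - 4896, so p = 3760 and q = 10144.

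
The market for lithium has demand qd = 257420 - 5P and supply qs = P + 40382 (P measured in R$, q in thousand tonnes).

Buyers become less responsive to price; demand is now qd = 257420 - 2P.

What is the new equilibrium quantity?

Initially, 257420 - 5P = P + 40382, so 217038 = 6P and P = 36173, q = 76555.
With the change applied: demand qd = 257420 - 2P, supply qs = P + 40382.
Clearing the new market: 257420 - 2P = P + 40382, so P = 72346 and q = 112728.

112728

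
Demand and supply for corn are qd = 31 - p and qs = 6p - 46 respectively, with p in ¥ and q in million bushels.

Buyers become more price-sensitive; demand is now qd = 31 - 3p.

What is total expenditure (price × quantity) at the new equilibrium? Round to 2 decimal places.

45.63

Initially, 31 - p = 6p - 46, so 77 = 7p and p = 11, q = 20.
The new curves are qd = 31 - 3p (demand) and qs = 6p - 46 (supply).
New equilibrium: 31 - 3p = 6p - 46 ⇒ 77 = 9p ⇒ p = 77/9 ≈ 8.5556, q = 16/3 ≈ 5.3333.
New expenditure = 8.5556 × 5.3333 = 45.63.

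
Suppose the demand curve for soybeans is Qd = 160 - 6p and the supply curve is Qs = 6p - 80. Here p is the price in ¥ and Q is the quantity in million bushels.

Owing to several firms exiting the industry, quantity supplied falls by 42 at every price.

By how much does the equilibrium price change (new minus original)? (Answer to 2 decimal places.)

Solve the original market: 160 - 6p = 6p - 80, hence p = 20 and Q = 40.
The shock moves the curves to Qd = 160 - 6p and Qs = 6p - 122.
Equate the new curves: 160 - 6p = 6p - 122, giving 282 = 12p, p = 23.5, Q = 19.
Δp = 23.5 − 20 = +3.50.

+3.50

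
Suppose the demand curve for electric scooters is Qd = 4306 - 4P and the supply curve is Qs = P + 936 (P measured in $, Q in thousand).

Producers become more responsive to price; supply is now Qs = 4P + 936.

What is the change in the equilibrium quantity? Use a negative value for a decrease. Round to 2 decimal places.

+1011.00

Original equilibrium: 4306 - 4P = P + 936 gives 3370 = 5P, so P = 674 and Q = 1610.
After the shift, demand is Qd = 4306 - 4P and supply is Qs = 4P + 936.
Clearing the new market: 4306 - 4P = 4P + 936, so P = 421.25 and Q = 2621.
ΔQ = 2621 − 1610 = +1011.00.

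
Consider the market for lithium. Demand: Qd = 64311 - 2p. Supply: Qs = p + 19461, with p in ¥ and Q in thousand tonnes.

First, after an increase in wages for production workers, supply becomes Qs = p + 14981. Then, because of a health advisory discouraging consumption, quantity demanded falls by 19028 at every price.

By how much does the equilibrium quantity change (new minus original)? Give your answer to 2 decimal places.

Solve the original market: 64311 - 2p = p + 19461, hence p = 14950 and Q = 34411.
With the change applied: demand Qd = 45283 - 2p, supply Qs = p + 14981.
New equilibrium: 45283 - 2p = p + 14981 ⇒ 30302 = 3p ⇒ p = 30302/3 ≈ 10100.6667, Q = 75245/3 ≈ 25081.6667.
ΔQ = 25081.6667 − 34411 = -9329.33.

-9329.33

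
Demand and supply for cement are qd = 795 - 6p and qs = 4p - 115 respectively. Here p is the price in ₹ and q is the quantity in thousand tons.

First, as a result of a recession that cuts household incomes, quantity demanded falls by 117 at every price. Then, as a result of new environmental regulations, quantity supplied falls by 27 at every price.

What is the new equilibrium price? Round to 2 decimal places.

Before the shock: 795 - 6p = 4p - 115 ⇒ 910 = 10p ⇒ p = 91, q = 249.
With the change applied: demand qd = 678 - 6p, supply qs = 4p - 142.
Equate the new curves: 678 - 6p = 4p - 142, giving 820 = 10p, p = 82, q = 186.

82.00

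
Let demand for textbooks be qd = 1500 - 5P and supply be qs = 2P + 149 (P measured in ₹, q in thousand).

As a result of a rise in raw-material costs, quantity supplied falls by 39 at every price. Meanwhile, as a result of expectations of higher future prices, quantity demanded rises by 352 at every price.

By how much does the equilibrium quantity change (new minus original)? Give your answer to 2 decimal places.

Solve the original market: 1500 - 5P = 2P + 149, hence P = 193 and q = 535.
With the change applied: demand qd = 1852 - 5P, supply qs = 2P + 110.
Equate the new curves: 1852 - 5P = 2P + 110, giving 1742 = 7P, P = 1742/7 ≈ 248.8571, q = 4254/7 ≈ 607.7143.
Δq = 607.7143 − 535 = +72.71.

+72.71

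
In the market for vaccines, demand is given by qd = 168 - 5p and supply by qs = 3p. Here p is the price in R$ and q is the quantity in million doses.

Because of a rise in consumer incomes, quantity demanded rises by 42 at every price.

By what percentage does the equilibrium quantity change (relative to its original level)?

Initially, 168 - 5p = 3p, so 168 = 8p and p = 21, q = 63.
The shock moves the curves to qd = 210 - 5p and qs = 3p.
Equate the new curves: 210 - 5p = 3p, giving 210 = 8p, p = 26.25, q = 78.75.
%Δq = (78.75 − 63) / 63 × 100 = +25%.

+25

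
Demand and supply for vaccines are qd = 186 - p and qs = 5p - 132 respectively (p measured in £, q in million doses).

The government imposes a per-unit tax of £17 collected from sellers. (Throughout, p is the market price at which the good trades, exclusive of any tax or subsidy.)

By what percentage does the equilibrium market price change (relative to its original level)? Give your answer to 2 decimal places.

Solve the original market: 186 - p = 5p - 132, hence p = 53 and q = 133.
Since sellers keep the price net of the tax, the effective supply curve becomes qs = 5p - 217.
New equilibrium: 186 - p = 5p - 217 ⇒ 403 = 6p ⇒ p = 403/6 ≈ 67.1667, q = 713/6 ≈ 118.8333.
%Δp = (67.1667 − 53) / 53 × 100 = +26.73%.

+26.73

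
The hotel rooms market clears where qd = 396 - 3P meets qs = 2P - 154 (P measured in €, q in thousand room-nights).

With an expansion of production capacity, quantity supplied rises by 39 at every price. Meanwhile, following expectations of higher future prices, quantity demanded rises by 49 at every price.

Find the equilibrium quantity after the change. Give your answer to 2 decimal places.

109.00

Before the shock: 396 - 3P = 2P - 154 ⇒ 550 = 5P ⇒ P = 110, q = 66.
With the change applied: demand qd = 445 - 3P, supply qs = 2P - 115.
Setting them equal: 445 - 3P = 2P - 115 → 560 = 5P, so P = 112 and q = 109.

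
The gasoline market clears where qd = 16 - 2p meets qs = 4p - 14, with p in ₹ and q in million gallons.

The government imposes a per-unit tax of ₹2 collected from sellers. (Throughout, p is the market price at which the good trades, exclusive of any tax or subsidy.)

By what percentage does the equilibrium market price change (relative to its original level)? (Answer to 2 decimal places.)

+26.67

Original equilibrium: 16 - 2p = 4p - 14 gives 30 = 6p, so p = 5 and q = 6.
Since sellers keep the price net of the tax, the effective supply curve becomes qs = 4p - 22.
Equate the new curves: 16 - 2p = 4p - 22, giving 38 = 6p, p = 19/3 ≈ 6.3333, q = 10/3 ≈ 3.3333.
%Δp = (6.3333 − 5) / 5 × 100 = +26.67%.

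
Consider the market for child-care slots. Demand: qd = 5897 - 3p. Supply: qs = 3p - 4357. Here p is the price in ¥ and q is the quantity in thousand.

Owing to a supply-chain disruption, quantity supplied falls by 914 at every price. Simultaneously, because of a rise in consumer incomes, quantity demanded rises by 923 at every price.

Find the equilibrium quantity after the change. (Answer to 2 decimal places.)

774.50

Solve the original market: 5897 - 3p = 3p - 4357, hence p = 1709 and q = 770.
After the shift, demand is qd = 6820 - 3p and supply is qs = 3p - 5271.
Clearing the new market: 6820 - 3p = 3p - 5271, so p = 12091/6 ≈ 2015.1667 and q = 774.5.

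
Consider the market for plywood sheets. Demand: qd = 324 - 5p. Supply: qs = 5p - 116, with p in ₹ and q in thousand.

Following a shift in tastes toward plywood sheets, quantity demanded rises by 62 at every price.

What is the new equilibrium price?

Original equilibrium: 324 - 5p = 5p - 116 gives 440 = 10p, so p = 44 and q = 104.
After the shift, demand is qd = 386 - 5p and supply is qs = 5p - 116.
New equilibrium: 386 - 5p = 5p - 116 ⇒ 502 = 10p ⇒ p = 50.2, q = 135.

50.2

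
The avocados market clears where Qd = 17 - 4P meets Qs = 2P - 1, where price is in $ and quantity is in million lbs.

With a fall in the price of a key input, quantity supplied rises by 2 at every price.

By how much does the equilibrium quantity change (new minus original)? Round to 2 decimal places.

Solve the original market: 17 - 4P = 2P - 1, hence P = 3 and Q = 5.
After the shift, demand is Qd = 17 - 4P and supply is Qs = 2P + 1.
New equilibrium: 17 - 4P = 2P + 1 ⇒ 16 = 6P ⇒ P = 8/3 ≈ 2.6667, Q = 19/3 ≈ 6.3333.
ΔQ = 6.3333 − 5 = +1.33.

+1.33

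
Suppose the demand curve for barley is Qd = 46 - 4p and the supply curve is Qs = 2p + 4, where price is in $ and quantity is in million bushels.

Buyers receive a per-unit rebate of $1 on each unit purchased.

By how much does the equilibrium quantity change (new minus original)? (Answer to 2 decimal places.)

+1.33

Initially, 46 - 4p = 2p + 4, so 42 = 6p and p = 7, Q = 18.
Since buyers' out-of-pocket price is the market price minus the rebate, the effective demand curve becomes Qd = 50 - 4p.
Setting them equal: 50 - 4p = 2p + 4 → 46 = 6p, so p = 23/3 ≈ 7.6667 and Q = 58/3 ≈ 19.3333.
ΔQ = 19.3333 − 18 = +1.33.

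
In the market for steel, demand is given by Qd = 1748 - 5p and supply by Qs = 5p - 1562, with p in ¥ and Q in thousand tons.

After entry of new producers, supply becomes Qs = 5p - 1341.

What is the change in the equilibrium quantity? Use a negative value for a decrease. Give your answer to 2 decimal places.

+110.50

Solve the original market: 1748 - 5p = 5p - 1562, hence p = 331 and Q = 93.
The shock moves the curves to Qd = 1748 - 5p and Qs = 5p - 1341.
Equate the new curves: 1748 - 5p = 5p - 1341, giving 3089 = 10p, p = 308.9, Q = 203.5.
ΔQ = 203.5 − 93 = +110.50.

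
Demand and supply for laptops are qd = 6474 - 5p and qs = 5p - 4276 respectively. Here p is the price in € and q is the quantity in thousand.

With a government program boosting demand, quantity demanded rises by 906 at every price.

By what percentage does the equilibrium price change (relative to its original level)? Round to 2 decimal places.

Before the shock: 6474 - 5p = 5p - 4276 ⇒ 10750 = 10p ⇒ p = 1075, q = 1099.
After the shift, demand is qd = 7380 - 5p and supply is qs = 5p - 4276.
Clearing the new market: 7380 - 5p = 5p - 4276, so p = 1165.6 and q = 1552.
%Δp = (1165.6 − 1075) / 1075 × 100 = +8.43%.

+8.43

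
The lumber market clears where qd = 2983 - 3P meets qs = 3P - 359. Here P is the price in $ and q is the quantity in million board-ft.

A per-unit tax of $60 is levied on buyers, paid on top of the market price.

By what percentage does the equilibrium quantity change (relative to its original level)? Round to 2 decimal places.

-6.86

Before the shock: 2983 - 3P = 3P - 359 ⇒ 3342 = 6P ⇒ P = 557, q = 1312.
Since buyers pay the price plus the tax, the effective demand curve becomes qd = 2803 - 3P.
Clearing the new market: 2803 - 3P = 3P - 359, so P = 527 and q = 1222.
%Δq = (1222 − 1312) / 1312 × 100 = -6.86%.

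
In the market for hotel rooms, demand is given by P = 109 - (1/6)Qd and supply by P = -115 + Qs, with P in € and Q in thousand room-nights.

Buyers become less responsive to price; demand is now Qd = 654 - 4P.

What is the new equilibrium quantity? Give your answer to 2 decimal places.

222.80

Solve the original market: 654 - 6P = P + 115, hence P = 77 and Q = 192.
After the shift, demand is Qd = 654 - 4P and supply is Qs = P + 115.
Setting them equal: 654 - 4P = P + 115 → 539 = 5P, so P = 107.8 and Q = 222.8.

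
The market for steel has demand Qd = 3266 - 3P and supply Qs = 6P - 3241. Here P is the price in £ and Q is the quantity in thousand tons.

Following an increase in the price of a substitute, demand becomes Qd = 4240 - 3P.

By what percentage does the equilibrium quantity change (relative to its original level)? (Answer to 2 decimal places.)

Initially, 3266 - 3P = 6P - 3241, so 6507 = 9P and P = 723, Q = 1097.
The shock moves the curves to Qd = 4240 - 3P and Qs = 6P - 3241.
Setting them equal: 4240 - 3P = 6P - 3241 → 7481 = 9P, so P = 7481/9 ≈ 831.2222 and Q = 5239/3 ≈ 1746.3333.
%ΔQ = (1746.3333 − 1097) / 1097 × 100 = +59.19%.

+59.19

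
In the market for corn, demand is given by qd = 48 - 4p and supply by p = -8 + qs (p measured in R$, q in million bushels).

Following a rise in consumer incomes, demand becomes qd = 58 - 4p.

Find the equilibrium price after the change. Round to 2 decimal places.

Before the shock: 48 - 4p = p + 8 ⇒ 40 = 5p ⇒ p = 8, q = 16.
After the shift, demand is qd = 58 - 4p and supply is qs = p + 8.
Setting them equal: 58 - 4p = p + 8 → 50 = 5p, so p = 10 and q = 18.

10.00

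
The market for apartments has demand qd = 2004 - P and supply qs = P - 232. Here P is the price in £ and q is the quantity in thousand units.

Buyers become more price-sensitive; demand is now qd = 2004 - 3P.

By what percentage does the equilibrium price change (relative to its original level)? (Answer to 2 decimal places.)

-50.00

Solve the original market: 2004 - P = P - 232, hence P = 1118 and q = 886.
The new curves are qd = 2004 - 3P (demand) and qs = P - 232 (supply).
Equate the new curves: 2004 - 3P = P - 232, giving 2236 = 4P, P = 559, q = 327.
%ΔP = (559 − 1118) / 1118 × 100 = -50.00%.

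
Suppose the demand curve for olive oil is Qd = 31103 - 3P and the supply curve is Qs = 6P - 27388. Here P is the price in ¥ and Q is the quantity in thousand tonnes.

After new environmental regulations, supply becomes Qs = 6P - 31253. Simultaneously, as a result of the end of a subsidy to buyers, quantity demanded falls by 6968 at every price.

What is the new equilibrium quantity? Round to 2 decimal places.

Solve the original market: 31103 - 3P = 6P - 27388, hence P = 6499 and Q = 11606.
With the change applied: demand Qd = 24135 - 3P, supply Qs = 6P - 31253.
Setting them equal: 24135 - 3P = 6P - 31253 → 55388 = 9P, so P = 55388/9 ≈ 6154.2222 and Q = 17017/3 ≈ 5672.3333.

5672.33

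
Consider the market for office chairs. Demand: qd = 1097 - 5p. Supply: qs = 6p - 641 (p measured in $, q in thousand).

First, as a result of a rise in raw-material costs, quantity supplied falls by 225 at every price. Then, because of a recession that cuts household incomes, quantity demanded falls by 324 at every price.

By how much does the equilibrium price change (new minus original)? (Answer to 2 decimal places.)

Solve the original market: 1097 - 5p = 6p - 641, hence p = 158 and q = 307.
The shock moves the curves to qd = 773 - 5p and qs = 6p - 866.
Clearing the new market: 773 - 5p = 6p - 866, so p = 149 and q = 28.
Δp = 149 − 158 = -9.00.

-9.00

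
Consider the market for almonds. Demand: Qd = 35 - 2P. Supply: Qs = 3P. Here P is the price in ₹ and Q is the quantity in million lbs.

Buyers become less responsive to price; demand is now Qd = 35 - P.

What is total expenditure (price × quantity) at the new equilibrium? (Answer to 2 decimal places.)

229.69

Before the shock: 35 - 2P = 3P ⇒ 35 = 5P ⇒ P = 7, Q = 21.
The shock moves the curves to Qd = 35 - P and Qs = 3P.
New equilibrium: 35 - P = 3P ⇒ 35 = 4P ⇒ P = 8.75, Q = 26.25.
New expenditure = 8.75 × 26.25 = 229.69.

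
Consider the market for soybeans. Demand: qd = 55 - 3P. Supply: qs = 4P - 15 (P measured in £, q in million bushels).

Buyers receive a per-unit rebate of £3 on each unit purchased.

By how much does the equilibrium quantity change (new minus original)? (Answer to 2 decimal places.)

Initially, 55 - 3P = 4P - 15, so 70 = 7P and P = 10, q = 25.
Since buyers' out-of-pocket price is the market price minus the rebate, the effective demand curve becomes qd = 64 - 3P.
New equilibrium: 64 - 3P = 4P - 15 ⇒ 79 = 7P ⇒ P = 79/7 ≈ 11.2857, q = 211/7 ≈ 30.1429.
Δq = 30.1429 − 25 = +5.14.

+5.14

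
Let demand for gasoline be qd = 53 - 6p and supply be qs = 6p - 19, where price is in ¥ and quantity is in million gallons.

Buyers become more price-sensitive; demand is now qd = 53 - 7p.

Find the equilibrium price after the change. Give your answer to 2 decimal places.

5.54

Before the shock: 53 - 6p = 6p - 19 ⇒ 72 = 12p ⇒ p = 6, q = 17.
After the shift, demand is qd = 53 - 7p and supply is qs = 6p - 19.
Equate the new curves: 53 - 7p = 6p - 19, giving 72 = 13p, p = 72/13 ≈ 5.5385, q = 185/13 ≈ 14.2308.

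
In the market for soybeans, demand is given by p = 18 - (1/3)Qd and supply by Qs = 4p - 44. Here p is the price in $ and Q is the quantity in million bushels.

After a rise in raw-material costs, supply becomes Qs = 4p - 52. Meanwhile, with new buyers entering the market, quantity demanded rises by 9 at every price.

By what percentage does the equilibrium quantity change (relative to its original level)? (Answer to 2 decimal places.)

+14.29

Initially, 54 - 3p = 4p - 44, so 98 = 7p and p = 14, Q = 12.
With the change applied: demand Qd = 63 - 3p, supply Qs = 4p - 52.
Setting them equal: 63 - 3p = 4p - 52 → 115 = 7p, so p = 115/7 ≈ 16.4286 and Q = 96/7 ≈ 13.7143.
%ΔQ = (13.7143 − 12) / 12 × 100 = +14.29%.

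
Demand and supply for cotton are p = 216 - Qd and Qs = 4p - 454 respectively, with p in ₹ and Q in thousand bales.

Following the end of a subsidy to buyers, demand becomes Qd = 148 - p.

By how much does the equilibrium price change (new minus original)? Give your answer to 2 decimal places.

-13.60

Solve the original market: 216 - p = 4p - 454, hence p = 134 and Q = 82.
The shock moves the curves to Qd = 148 - p and Qs = 4p - 454.
New equilibrium: 148 - p = 4p - 454 ⇒ 602 = 5p ⇒ p = 120.4, Q = 27.6.
Δp = 120.4 − 134 = -13.60.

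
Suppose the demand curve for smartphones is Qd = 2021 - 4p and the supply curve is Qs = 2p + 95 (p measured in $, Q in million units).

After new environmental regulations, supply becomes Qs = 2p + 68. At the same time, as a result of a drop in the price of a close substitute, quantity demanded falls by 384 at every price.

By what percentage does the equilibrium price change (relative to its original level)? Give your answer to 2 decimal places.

Solve the original market: 2021 - 4p = 2p + 95, hence p = 321 and Q = 737.
The shock moves the curves to Qd = 1637 - 4p and Qs = 2p + 68.
Clearing the new market: 1637 - 4p = 2p + 68, so p = 261.5 and Q = 591.
%Δp = (261.5 − 321) / 321 × 100 = -18.54%.

-18.54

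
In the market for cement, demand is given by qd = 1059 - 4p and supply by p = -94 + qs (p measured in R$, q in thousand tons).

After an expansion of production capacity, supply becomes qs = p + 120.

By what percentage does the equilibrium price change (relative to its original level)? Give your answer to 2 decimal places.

Before the shock: 1059 - 4p = p + 94 ⇒ 965 = 5p ⇒ p = 193, q = 287.
The shock moves the curves to qd = 1059 - 4p and qs = p + 120.
New equilibrium: 1059 - 4p = p + 120 ⇒ 939 = 5p ⇒ p = 187.8, q = 307.8.
%Δp = (187.8 − 193) / 193 × 100 = -2.69%.

-2.69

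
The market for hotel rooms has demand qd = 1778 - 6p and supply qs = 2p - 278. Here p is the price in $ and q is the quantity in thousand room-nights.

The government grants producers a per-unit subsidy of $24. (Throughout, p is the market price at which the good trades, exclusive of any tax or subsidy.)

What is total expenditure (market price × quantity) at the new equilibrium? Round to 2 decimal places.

68272.00

Original equilibrium: 1778 - 6p = 2p - 278 gives 2056 = 8p, so p = 257 and q = 236.
Since sellers receive the price plus the subsidy, the effective supply curve becomes qs = 2p - 230.
Clearing the new market: 1778 - 6p = 2p - 230, so p = 251 and q = 272.
New expenditure = 251 × 272 = 68272.00.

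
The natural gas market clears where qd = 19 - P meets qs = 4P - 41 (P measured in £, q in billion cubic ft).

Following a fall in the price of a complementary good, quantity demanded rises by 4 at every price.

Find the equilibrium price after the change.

12.8

Original equilibrium: 19 - P = 4P - 41 gives 60 = 5P, so P = 12 and q = 7.
With the change applied: demand qd = 23 - P, supply qs = 4P - 41.
Setting them equal: 23 - P = 4P - 41 → 64 = 5P, so P = 12.8 and q = 10.2.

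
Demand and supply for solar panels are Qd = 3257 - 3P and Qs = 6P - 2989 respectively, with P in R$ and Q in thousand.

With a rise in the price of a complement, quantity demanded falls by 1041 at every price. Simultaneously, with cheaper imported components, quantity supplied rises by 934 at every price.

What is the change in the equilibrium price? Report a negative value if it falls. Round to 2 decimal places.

Original equilibrium: 3257 - 3P = 6P - 2989 gives 6246 = 9P, so P = 694 and Q = 1175.
The new curves are Qd = 2216 - 3P (demand) and Qs = 6P - 2055 (supply).
Equate the new curves: 2216 - 3P = 6P - 2055, giving 4271 = 9P, P = 4271/9 ≈ 474.5556, Q = 2377/3 ≈ 792.3333.
ΔP = 474.5556 − 694 = -219.44.

-219.44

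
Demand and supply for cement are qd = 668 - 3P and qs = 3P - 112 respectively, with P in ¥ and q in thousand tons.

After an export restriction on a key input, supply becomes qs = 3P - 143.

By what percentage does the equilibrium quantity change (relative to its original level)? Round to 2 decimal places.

-5.58

Initially, 668 - 3P = 3P - 112, so 780 = 6P and P = 130, q = 278.
The new curves are qd = 668 - 3P (demand) and qs = 3P - 143 (supply).
Equate the new curves: 668 - 3P = 3P - 143, giving 811 = 6P, P = 811/6 ≈ 135.1667, q = 262.5.
%Δq = (262.5 − 278) / 278 × 100 = -5.58%.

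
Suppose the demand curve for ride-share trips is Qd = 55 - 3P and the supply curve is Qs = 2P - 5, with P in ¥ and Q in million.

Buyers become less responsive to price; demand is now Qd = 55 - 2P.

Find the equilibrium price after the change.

15

Initially, 55 - 3P = 2P - 5, so 60 = 5P and P = 12, Q = 19.
After the shift, demand is Qd = 55 - 2P and supply is Qs = 2P - 5.
Setting them equal: 55 - 2P = 2P - 5 → 60 = 4P, so P = 15 and Q = 25.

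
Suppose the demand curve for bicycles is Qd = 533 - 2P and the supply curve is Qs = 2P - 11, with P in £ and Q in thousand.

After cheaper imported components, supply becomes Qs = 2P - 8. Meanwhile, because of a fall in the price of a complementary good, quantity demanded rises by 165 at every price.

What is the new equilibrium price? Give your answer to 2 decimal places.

Initially, 533 - 2P = 2P - 11, so 544 = 4P and P = 136, Q = 261.
With the change applied: demand Qd = 698 - 2P, supply Qs = 2P - 8.
Equate the new curves: 698 - 2P = 2P - 8, giving 706 = 4P, P = 176.5, Q = 345.

176.50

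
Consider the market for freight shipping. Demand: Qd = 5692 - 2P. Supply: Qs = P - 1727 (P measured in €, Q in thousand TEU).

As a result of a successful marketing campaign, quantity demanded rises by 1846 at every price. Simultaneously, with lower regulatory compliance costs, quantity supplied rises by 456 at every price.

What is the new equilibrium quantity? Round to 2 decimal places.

1665.33

Solve the original market: 5692 - 2P = P - 1727, hence P = 2473 and Q = 746.
With the change applied: demand Qd = 7538 - 2P, supply Qs = P - 1271.
Clearing the new market: 7538 - 2P = P - 1271, so P = 8809/3 ≈ 2936.3333 and Q = 4996/3 ≈ 1665.3333.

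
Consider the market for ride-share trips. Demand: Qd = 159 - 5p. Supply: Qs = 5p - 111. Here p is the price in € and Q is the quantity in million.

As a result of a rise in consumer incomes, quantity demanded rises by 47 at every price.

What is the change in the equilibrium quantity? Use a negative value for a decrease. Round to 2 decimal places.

Original equilibrium: 159 - 5p = 5p - 111 gives 270 = 10p, so p = 27 and Q = 24.
After the shift, demand is Qd = 206 - 5p and supply is Qs = 5p - 111.
Equate the new curves: 206 - 5p = 5p - 111, giving 317 = 10p, p = 31.7, Q = 47.5.
ΔQ = 47.5 − 24 = +23.50.

+23.50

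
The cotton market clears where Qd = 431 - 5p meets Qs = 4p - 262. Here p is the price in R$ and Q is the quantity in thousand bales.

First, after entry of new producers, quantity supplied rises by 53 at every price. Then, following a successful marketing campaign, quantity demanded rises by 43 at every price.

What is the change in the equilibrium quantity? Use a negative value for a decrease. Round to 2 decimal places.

Original equilibrium: 431 - 5p = 4p - 262 gives 693 = 9p, so p = 77 and Q = 46.
The new curves are Qd = 474 - 5p (demand) and Qs = 4p - 209 (supply).
Equate the new curves: 474 - 5p = 4p - 209, giving 683 = 9p, p = 683/9 ≈ 75.8889, Q = 851/9 ≈ 94.5556.
ΔQ = 94.5556 − 46 = +48.56.

+48.56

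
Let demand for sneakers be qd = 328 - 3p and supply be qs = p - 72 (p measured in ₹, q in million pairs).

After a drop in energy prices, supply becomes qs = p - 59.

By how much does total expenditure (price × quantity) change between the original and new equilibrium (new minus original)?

+852.3125

Solve the original market: 328 - 3p = p - 72, hence p = 100 and q = 28.
The shock moves the curves to qd = 328 - 3p and qs = p - 59.
Equate the new curves: 328 - 3p = p - 59, giving 387 = 4p, p = 96.75, q = 37.75.
Expenditure moves from 100×28 = 2800 to 96.75×37.75 = 3652.3125; change = +852.3125.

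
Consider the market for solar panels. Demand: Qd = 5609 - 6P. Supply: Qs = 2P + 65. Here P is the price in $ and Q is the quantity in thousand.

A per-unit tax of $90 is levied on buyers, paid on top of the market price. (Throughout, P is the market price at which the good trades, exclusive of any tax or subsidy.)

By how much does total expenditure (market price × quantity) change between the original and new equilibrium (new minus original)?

Before the shock: 5609 - 6P = 2P + 65 ⇒ 5544 = 8P ⇒ P = 693, Q = 1451.
Since buyers pay the price plus the tax, the effective demand curve becomes Qd = 5069 - 6P.
Clearing the new market: 5069 - 6P = 2P + 65, so P = 625.5 and Q = 1316.
Expenditure moves from 693×1451 = 1005543 to 625.5×1316 = 823158; change = -182385.

-182385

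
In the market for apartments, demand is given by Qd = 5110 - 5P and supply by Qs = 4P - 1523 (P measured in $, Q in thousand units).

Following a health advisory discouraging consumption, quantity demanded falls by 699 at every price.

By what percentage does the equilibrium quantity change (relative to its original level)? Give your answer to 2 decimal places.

-21.80

Initially, 5110 - 5P = 4P - 1523, so 6633 = 9P and P = 737, Q = 1425.
The new curves are Qd = 4411 - 5P (demand) and Qs = 4P - 1523 (supply).
New equilibrium: 4411 - 5P = 4P - 1523 ⇒ 5934 = 9P ⇒ P = 1978/3 ≈ 659.3333, Q = 3343/3 ≈ 1114.3333.
%ΔQ = (1114.3333 − 1425) / 1425 × 100 = -21.80%.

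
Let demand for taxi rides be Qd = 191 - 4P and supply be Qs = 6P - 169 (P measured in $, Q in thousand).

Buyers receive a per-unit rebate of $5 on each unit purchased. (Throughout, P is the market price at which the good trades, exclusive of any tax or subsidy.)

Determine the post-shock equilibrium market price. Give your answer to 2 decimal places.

38.00

Initially, 191 - 4P = 6P - 169, so 360 = 10P and P = 36, Q = 47.
Since buyers' out-of-pocket price is the market price minus the rebate, the effective demand curve becomes Qd = 211 - 4P.
Setting them equal: 211 - 4P = 6P - 169 → 380 = 10P, so P = 38 and Q = 59.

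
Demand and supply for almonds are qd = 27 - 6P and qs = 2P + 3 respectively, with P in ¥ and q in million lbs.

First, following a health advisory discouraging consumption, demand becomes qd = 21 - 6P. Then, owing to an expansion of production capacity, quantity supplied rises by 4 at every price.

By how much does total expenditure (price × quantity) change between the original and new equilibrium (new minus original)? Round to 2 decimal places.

Solve the original market: 27 - 6P = 2P + 3, hence P = 3 and q = 9.
The new curves are qd = 21 - 6P (demand) and qs = 2P + 7 (supply).
Equate the new curves: 21 - 6P = 2P + 7, giving 14 = 8P, P = 1.75, q = 10.5.
Expenditure moves from 3×9 = 27 to 1.75×10.5 = 18.375; change = -8.63.

-8.63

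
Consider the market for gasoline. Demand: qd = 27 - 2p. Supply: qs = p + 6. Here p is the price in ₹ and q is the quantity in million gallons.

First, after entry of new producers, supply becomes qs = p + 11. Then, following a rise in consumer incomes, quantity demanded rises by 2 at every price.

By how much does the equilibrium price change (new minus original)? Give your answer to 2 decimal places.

-1.00

Initially, 27 - 2p = p + 6, so 21 = 3p and p = 7, q = 13.
The new curves are qd = 29 - 2p (demand) and qs = p + 11 (supply).
New equilibrium: 29 - 2p = p + 11 ⇒ 18 = 3p ⇒ p = 6, q = 17.
Δp = 6 − 7 = -1.00.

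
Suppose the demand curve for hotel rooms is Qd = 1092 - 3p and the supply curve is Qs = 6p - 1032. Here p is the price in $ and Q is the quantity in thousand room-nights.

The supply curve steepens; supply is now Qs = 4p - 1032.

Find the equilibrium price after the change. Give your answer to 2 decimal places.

Initially, 1092 - 3p = 6p - 1032, so 2124 = 9p and p = 236, Q = 384.
The shock moves the curves to Qd = 1092 - 3p and Qs = 4p - 1032.
New equilibrium: 1092 - 3p = 4p - 1032 ⇒ 2124 = 7p ⇒ p = 2124/7 ≈ 303.4286, Q = 1272/7 ≈ 181.7143.

303.43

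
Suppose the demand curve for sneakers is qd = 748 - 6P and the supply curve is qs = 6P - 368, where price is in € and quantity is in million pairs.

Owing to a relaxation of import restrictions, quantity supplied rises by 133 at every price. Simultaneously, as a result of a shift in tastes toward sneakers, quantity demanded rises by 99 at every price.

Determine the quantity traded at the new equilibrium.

Original equilibrium: 748 - 6P = 6P - 368 gives 1116 = 12P, so P = 93 and q = 190.
With the change applied: demand qd = 847 - 6P, supply qs = 6P - 235.
New equilibrium: 847 - 6P = 6P - 235 ⇒ 1082 = 12P ⇒ P = 541/6 ≈ 90.1667, q = 306.

306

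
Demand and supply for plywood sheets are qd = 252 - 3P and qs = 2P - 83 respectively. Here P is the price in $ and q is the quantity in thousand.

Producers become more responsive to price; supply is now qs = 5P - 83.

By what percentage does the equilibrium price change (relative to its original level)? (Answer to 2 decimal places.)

-37.50

Original equilibrium: 252 - 3P = 2P - 83 gives 335 = 5P, so P = 67 and q = 51.
The shock moves the curves to qd = 252 - 3P and qs = 5P - 83.
Setting them equal: 252 - 3P = 5P - 83 → 335 = 8P, so P = 41.875 and q = 126.375.
%ΔP = (41.875 − 67) / 67 × 100 = -37.50%.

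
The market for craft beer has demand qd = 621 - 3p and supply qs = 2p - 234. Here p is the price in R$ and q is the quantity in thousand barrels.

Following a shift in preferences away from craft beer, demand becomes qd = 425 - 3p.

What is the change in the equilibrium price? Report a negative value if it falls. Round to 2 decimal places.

Solve the original market: 621 - 3p = 2p - 234, hence p = 171 and q = 108.
The shock moves the curves to qd = 425 - 3p and qs = 2p - 234.
Equate the new curves: 425 - 3p = 2p - 234, giving 659 = 5p, p = 131.8, q = 29.6.
Δp = 131.8 − 171 = -39.20.

-39.20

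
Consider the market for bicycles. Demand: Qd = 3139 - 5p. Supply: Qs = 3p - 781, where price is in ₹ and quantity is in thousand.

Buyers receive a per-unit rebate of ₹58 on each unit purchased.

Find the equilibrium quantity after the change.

797.75

Original equilibrium: 3139 - 5p = 3p - 781 gives 3920 = 8p, so p = 490 and Q = 689.
Since buyers' out-of-pocket price is the market price minus the rebate, the effective demand curve becomes Qd = 3429 - 5p.
Setting them equal: 3429 - 5p = 3p - 781 → 4210 = 8p, so p = 526.25 and Q = 797.75.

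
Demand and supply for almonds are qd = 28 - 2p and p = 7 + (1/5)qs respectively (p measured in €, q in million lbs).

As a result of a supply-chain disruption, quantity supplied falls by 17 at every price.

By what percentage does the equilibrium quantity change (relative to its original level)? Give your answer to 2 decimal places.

Original equilibrium: 28 - 2p = 5p - 35 gives 63 = 7p, so p = 9 and q = 10.
With the change applied: demand qd = 28 - 2p, supply qs = 5p - 52.
New equilibrium: 28 - 2p = 5p - 52 ⇒ 80 = 7p ⇒ p = 80/7 ≈ 11.4286, q = 36/7 ≈ 5.1429.
%Δq = (5.1429 − 10) / 10 × 100 = -48.57%.

-48.57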